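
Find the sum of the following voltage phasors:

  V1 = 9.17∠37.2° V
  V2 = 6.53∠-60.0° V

Step 1 — Convert each phasor to rectangular form:
  V1 = 9.17·(cos(37.2°) + j·sin(37.2°)) = 7.304 + j5.544 V
  V2 = 6.53·(cos(-60.0°) + j·sin(-60.0°)) = 3.265 - j5.655 V
Step 2 — Sum components: V_total = 10.57 - j0.111 V.
Step 3 — Convert to polar: |V_total| = 10.57 V, ∠V_total = -0.6°.

V_total = 10.57∠-0.6° V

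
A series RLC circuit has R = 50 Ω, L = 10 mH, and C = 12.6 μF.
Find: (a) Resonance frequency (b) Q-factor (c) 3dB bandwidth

Step 1 — Resonance condition Im(Z)=0 gives ω₀ = 1/√(LC).
Step 2 — ω₀ = 1/√(0.01·1.26e-05) = 2817 rad/s.
Step 3 — f₀ = ω₀/(2π) = 448.4 Hz.
Step 4 — Series Q: Q = ω₀L/R = 2817·0.01/50 = 0.5634.
Step 5 — 3dB bandwidth: Δω = ω₀/Q = 5000 rad/s; BW = Δω/(2π) = 795.8 Hz.

(a) f₀ = 448.4 Hz  (b) Q = 0.5634  (c) BW = 795.8 Hz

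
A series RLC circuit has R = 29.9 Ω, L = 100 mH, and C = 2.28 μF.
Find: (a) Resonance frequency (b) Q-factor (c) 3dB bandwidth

Step 1 — Resonance: ω₀ = 1/√(LC) = 1/√(0.1·2.28e-06) = 2094 rad/s.
Step 2 — f₀ = ω₀/(2π) = 333.3 Hz.
Step 3 — Series Q: Q = ω₀L/R = 2094·0.1/29.9 = 7.004.
Step 4 — Bandwidth: Δω = ω₀/Q = 299 rad/s; BW = Δω/(2π) = 47.59 Hz.

(a) f₀ = 333.3 Hz  (b) Q = 7.004  (c) BW = 47.59 Hz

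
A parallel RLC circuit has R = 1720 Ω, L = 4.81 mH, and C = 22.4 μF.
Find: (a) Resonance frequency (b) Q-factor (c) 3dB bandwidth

Step 1 — Resonance: ω₀ = 1/√(LC) = 1/√(0.00481·2.24e-05) = 3047 rad/s.
Step 2 — f₀ = ω₀/(2π) = 484.9 Hz.
Step 3 — Parallel Q: Q = R/(ω₀L) = 1720/(3047·0.00481) = 117.4.
Step 4 — Bandwidth: Δω = ω₀/Q = 25.96 rad/s; BW = Δω/(2π) = 4.131 Hz.

(a) f₀ = 484.9 Hz  (b) Q = 117.4  (c) BW = 4.131 Hz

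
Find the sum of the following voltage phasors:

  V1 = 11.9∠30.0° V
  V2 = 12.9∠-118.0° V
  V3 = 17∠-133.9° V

Step 1 — Convert each phasor to rectangular form:
  V1 = 11.9·(cos(30.0°) + j·sin(30.0°)) = 10.31 + j5.95 V
  V2 = 12.9·(cos(-118.0°) + j·sin(-118.0°)) = -6.056 - j11.39 V
  V3 = 17·(cos(-133.9°) + j·sin(-133.9°)) = -11.79 - j12.25 V
Step 2 — Sum components: V_total = -7.538 - j17.69 V.
Step 3 — Convert to polar: |V_total| = 19.23 V, ∠V_total = -113.1°.

V_total = 19.23∠-113.1° V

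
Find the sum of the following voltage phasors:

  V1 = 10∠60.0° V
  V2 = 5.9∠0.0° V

Step 1 — Convert each phasor to rectangular form:
  V1 = 10·(cos(60.0°) + j·sin(60.0°)) = 5 + j8.66 V
  V2 = 5.9·(cos(0.0°) + j·sin(0.0°)) = 5.9 V
Step 2 — Sum components: V_total = 10.9 + j8.66 V.
Step 3 — Convert to polar: |V_total| = 13.92 V, ∠V_total = 38.5°.

V_total = 13.92∠38.5° V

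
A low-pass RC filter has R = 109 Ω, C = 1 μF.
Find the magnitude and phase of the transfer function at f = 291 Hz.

Step 1 — Angular frequency: ω = 2π·291 = 1828 rad/s.
Step 2 — Transfer function: H(jω) = 1/(1 + jωRC).
Step 3 — Denominator: 1 + jωRC = 1 + j·1828·109·1e-06 = 1 + j0.1993.
Step 4 — H = 0.9618 - j0.1917.
Step 5 — Magnitude: |H| = 0.9807 (-0.2 dB); phase: φ = -11.3°.

|H| = 0.9807 (-0.2 dB), φ = -11.3°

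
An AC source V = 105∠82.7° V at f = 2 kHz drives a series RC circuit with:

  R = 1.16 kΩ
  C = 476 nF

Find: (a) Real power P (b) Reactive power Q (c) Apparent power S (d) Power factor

Step 1 — Angular frequency: ω = 2π·f = 2π·2000 = 1.257e+04 rad/s.
Step 2 — Component impedances:
  R: Z = R = 1160 Ω
  C: Z = 1/(jωC) = -j/(ω·C) = 0 - j167.2 Ω
Step 3 — Series combination: Z_total = R + C = 1160 - j167.2 Ω = 1172∠-8.2° Ω.
Step 4 — Source phasor: V = 105∠82.7° V = 13.34 + j104.1 V.
Step 5 — Current: I = V / Z = -0.001409 + j0.08958 A = 0.08959∠90.9° A.
Step 6 — Complex power: S = V·I* = 9.311 - j1.342 VA.
Step 7 — Real power: P = Re(S) = 9.311 W.
Step 8 — Reactive power: Q = Im(S) = -1.342 VAR.
Step 9 — Apparent power: |S| = 9.407 VA.
Step 10 — Power factor: PF = P/|S| = 0.9898 (leading).

(a) P = 9.311 W  (b) Q = -1.342 VAR  (c) S = 9.407 VA  (d) PF = 0.9898 (leading)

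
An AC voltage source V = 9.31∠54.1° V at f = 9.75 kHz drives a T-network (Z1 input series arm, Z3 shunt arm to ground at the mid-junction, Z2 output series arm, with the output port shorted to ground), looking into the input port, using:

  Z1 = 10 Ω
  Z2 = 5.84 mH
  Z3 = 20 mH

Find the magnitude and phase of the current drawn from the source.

Step 1 — Angular frequency: ω = 2π·f = 2π·9750 = 6.126e+04 rad/s.
Step 2 — Component impedances:
  Z1: Z = R = 10 Ω
  Z2: Z = jωL = j·6.126e+04·0.00584 = 0 + j357.8 Ω
  Z3: Z = jωL = j·6.126e+04·0.02 = 0 + j1225 Ω
Step 3 — With the output port shorted to ground, the output series arm Z2 runs from the junction to ground; the shunt arm Z3 also runs from the junction to ground. They appear in parallel: Z3 || Z2 = 0 + j276.9 Ω.
Step 4 — Series with input arm Z1: Z_in = Z1 + (Z3 || Z2) = 10 + j276.9 Ω = 277.1∠87.9° Ω.
Step 5 — Source phasor: V = 9.31∠54.1° V = 5.459 + j7.541 V.
Step 6 — Ohm's law: I = V / Z_total = (5.459 + j7.541) / (10 + j276.9) = 0.02791 - j0.01871 A.
Step 7 — Convert to polar: |I| = 0.0336 A, ∠I = -33.8°.

I = 0.0336∠-33.8° A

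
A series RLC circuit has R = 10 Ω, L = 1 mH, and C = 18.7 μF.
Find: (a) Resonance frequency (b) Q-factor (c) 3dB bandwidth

Step 1 — Resonance: ω₀ = 1/√(LC) = 1/√(0.001·1.87e-05) = 7313 rad/s.
Step 2 — f₀ = ω₀/(2π) = 1164 Hz.
Step 3 — Series Q: Q = ω₀L/R = 7313·0.001/10 = 0.7313.
Step 4 — Bandwidth: Δω = ω₀/Q = 1e+04 rad/s; BW = Δω/(2π) = 1592 Hz.

(a) f₀ = 1164 Hz  (b) Q = 0.7313  (c) BW = 1592 Hz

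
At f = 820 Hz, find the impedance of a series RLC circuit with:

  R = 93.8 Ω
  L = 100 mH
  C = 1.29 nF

Step 1 — Angular frequency: ω = 2π·f = 2π·820 = 5152 rad/s.
Step 2 — Component impedances:
  R: Z = R = 93.8 Ω
  L: Z = jωL = j·5152·0.1 = 0 + j515.2 Ω
  C: Z = 1/(jωC) = -j/(ω·C) = 0 - j1.505e+05 Ω
Step 3 — Series combination: Z_total = R + L + C = 93.8 - j1.499e+05 Ω = 1.499e+05∠-90.0° Ω.

Z = 93.8 - j1.499e+05 Ω = 1.499e+05∠-90.0° Ω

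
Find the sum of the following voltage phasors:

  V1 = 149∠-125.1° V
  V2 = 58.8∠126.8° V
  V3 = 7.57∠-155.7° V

Step 1 — Convert each phasor to rectangular form:
  V1 = 149·(cos(-125.1°) + j·sin(-125.1°)) = -85.68 - j121.9 V
  V2 = 58.8·(cos(126.8°) + j·sin(126.8°)) = -35.22 + j47.08 V
  V3 = 7.57·(cos(-155.7°) + j·sin(-155.7°)) = -6.899 - j3.115 V
Step 2 — Sum components: V_total = -127.8 - j77.94 V.
Step 3 — Convert to polar: |V_total| = 149.7 V, ∠V_total = -148.6°.

V_total = 149.7∠-148.6° V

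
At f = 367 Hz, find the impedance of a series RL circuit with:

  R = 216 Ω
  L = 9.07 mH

Step 1 — Angular frequency: ω = 2π·f = 2π·367 = 2306 rad/s.
Step 2 — Component impedances:
  R: Z = R = 216 Ω
  L: Z = jωL = j·2306·0.00907 = 0 + j20.91 Ω
Step 3 — Series combination: Z_total = R + L = 216 + j20.91 Ω = 217∠5.5° Ω.

Z = 216 + j20.91 Ω = 217∠5.5° Ω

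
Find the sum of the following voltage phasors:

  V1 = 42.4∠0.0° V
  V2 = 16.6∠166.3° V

Step 1 — Convert each phasor to rectangular form:
  V1 = 42.4·(cos(0.0°) + j·sin(0.0°)) = 42.4 V
  V2 = 16.6·(cos(166.3°) + j·sin(166.3°)) = -16.13 + j3.932 V
Step 2 — Sum components: V_total = 26.27 + j3.932 V.
Step 3 — Convert to polar: |V_total| = 26.56 V, ∠V_total = 8.5°.

V_total = 26.56∠8.5° V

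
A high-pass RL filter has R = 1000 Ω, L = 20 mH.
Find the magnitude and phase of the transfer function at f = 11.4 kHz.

Step 1 — Angular frequency: ω = 2π·1.14e+04 = 7.163e+04 rad/s.
Step 2 — Transfer function: H(jω) = jωL/(R + jωL).
Step 3 — Numerator jωL = j·1433; denominator R + jωL = 1000 + j1433.
Step 4 — H = 0.6724 + j0.4693.
Step 5 — Magnitude: |H| = 0.82 (-1.7 dB); phase: φ = 34.9°.

|H| = 0.82 (-1.7 dB), φ = 34.9°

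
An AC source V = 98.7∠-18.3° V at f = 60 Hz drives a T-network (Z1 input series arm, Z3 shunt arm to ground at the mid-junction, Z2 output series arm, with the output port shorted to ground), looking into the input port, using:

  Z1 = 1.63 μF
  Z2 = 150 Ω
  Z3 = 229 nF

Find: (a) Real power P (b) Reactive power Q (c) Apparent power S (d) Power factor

Step 1 — Angular frequency: ω = 2π·f = 2π·60 = 377 rad/s.
Step 2 — Component impedances:
  Z1: Z = 1/(jωC) = -j/(ω·C) = 0 - j1627 Ω
  Z2: Z = R = 150 Ω
  Z3: Z = 1/(jωC) = -j/(ω·C) = 0 - j1.158e+04 Ω
Step 3 — With the output port shorted to ground, the output series arm Z2 runs from the junction to ground; the shunt arm Z3 also runs from the junction to ground. They appear in parallel: Z3 || Z2 = 150 - j1.942 Ω.
Step 4 — Series with input arm Z1: Z_in = Z1 + (Z3 || Z2) = 150 - j1629 Ω = 1636∠-84.7° Ω.
Step 5 — Source phasor: V = 98.7∠-18.3° V = 93.71 - j30.99 V.
Step 6 — Current: I = V / Z = 0.02411 + j0.0553 A = 0.06032∠66.4° A.
Step 7 — Complex power: S = V·I* = 0.5457 - j5.929 VA.
Step 8 — Real power: P = Re(S) = 0.5457 W.
Step 9 — Reactive power: Q = Im(S) = -5.929 VAR.
Step 10 — Apparent power: |S| = 5.954 VA.
Step 11 — Power factor: PF = P/|S| = 0.09166 (leading).

(a) P = 0.5457 W  (b) Q = -5.929 VAR  (c) S = 5.954 VA  (d) PF = 0.09166 (leading)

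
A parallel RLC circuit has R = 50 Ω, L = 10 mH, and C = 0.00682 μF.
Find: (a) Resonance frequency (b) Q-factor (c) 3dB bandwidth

Step 1 — Resonance: ω₀ = 1/√(LC) = 1/√(0.01·6.82e-09) = 1.211e+05 rad/s.
Step 2 — f₀ = ω₀/(2π) = 1.927e+04 Hz.
Step 3 — Parallel Q: Q = R/(ω₀L) = 50/(1.211e+05·0.01) = 0.04129.
Step 4 — Bandwidth: Δω = ω₀/Q = 2.933e+06 rad/s; BW = Δω/(2π) = 4.667e+05 Hz.

(a) f₀ = 1.927e+04 Hz  (b) Q = 0.04129  (c) BW = 4.667e+05 Hz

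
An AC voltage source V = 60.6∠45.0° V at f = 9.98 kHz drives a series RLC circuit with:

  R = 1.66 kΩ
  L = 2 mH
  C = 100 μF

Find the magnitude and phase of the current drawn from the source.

Step 1 — Angular frequency: ω = 2π·f = 2π·9980 = 6.271e+04 rad/s.
Step 2 — Component impedances:
  R: Z = R = 1660 Ω
  L: Z = jωL = j·6.271e+04·0.002 = 0 + j125.4 Ω
  C: Z = 1/(jωC) = -j/(ω·C) = 0 - j0.1595 Ω
Step 3 — Series combination: Z_total = R + L + C = 1660 + j125.3 Ω = 1665∠4.3° Ω.
Step 4 — Source phasor: V = 60.6∠45.0° V = 42.85 + j42.85 V.
Step 5 — Ohm's law: I = V / Z_total = (42.85 + j42.85) / (1660 + j125.3) = 0.0276 + j0.02373 A.
Step 6 — Convert to polar: |I| = 0.0364 A, ∠I = 40.7°.

I = 0.0364∠40.7° A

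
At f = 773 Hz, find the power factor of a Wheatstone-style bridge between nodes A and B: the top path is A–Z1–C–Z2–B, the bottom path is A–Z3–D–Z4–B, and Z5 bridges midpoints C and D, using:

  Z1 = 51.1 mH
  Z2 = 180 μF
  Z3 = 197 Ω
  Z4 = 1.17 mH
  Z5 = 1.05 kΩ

Step 1 — Angular frequency: ω = 2π·f = 2π·773 = 4857 rad/s.
Step 2 — Component impedances:
  Z1: Z = jωL = j·4857·0.0511 = 0 + j248.2 Ω
  Z2: Z = 1/(jωC) = -j/(ω·C) = 0 - j1.144 Ω
  Z3: Z = R = 197 Ω
  Z4: Z = jωL = j·4857·0.00117 = 0 + j5.683 Ω
  Z5: Z = R = 1050 Ω
Step 3 — Bridge requires nodal analysis (the Z5 bridge couples midpoints C and D, so the two paths cannot be reduced to a simple series/parallel combination). Setting node B to ground and injecting 1 A at node A, the 3-node admittance system at A, C, D solves to V_A = Z_AB = 117.1 + j96.84 Ω = 152∠39.6° Ω.
Step 4 — Power factor: PF = cos(φ) = Re(Z)/|Z| = 117.1/151.96 = 0.7706.
Step 5 — Type: Im(Z) = 96.84 ⇒ lagging (phase φ = 39.6°).

PF = 0.7706 (lagging, φ = 39.6°)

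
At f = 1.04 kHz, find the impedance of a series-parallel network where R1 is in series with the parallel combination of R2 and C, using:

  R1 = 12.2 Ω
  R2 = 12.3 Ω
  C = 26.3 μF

Step 1 — Angular frequency: ω = 2π·f = 2π·1040 = 6535 rad/s.
Step 2 — Component impedances:
  R1: Z = R = 12.2 Ω
  R2: Z = R = 12.3 Ω
  C: Z = 1/(jωC) = -j/(ω·C) = 0 - j5.819 Ω
Step 3 — Parallel branch: R2 || C = 1/(1/R2 + 1/C) = 2.249 - j4.755 Ω.
Step 4 — Series with R1: Z_total = R1 + (R2 || C) = 14.45 - j4.755 Ω = 15.21∠-18.2° Ω.

Z = 14.45 - j4.755 Ω = 15.21∠-18.2° Ω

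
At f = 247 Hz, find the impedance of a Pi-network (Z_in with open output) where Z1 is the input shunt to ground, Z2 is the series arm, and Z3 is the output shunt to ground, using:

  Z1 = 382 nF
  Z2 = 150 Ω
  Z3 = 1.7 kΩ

Step 1 — Angular frequency: ω = 2π·f = 2π·247 = 1552 rad/s.
Step 2 — Component impedances:
  Z1: Z = 1/(jωC) = -j/(ω·C) = 0 - j1687 Ω
  Z2: Z = R = 150 Ω
  Z3: Z = R = 1700 Ω
Step 3 — With open output, the series arm Z2 and the output shunt Z3 appear in series to ground: Z2 + Z3 = 1850 Ω.
Step 4 — Parallel with input shunt Z1: Z_in = Z1 || (Z2 + Z3) = 839.8 - j921.1 Ω = 1246∠-47.6° Ω.

Z = 839.8 - j921.1 Ω = 1246∠-47.6° Ω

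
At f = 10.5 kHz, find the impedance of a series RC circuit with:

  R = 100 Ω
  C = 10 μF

Step 1 — Angular frequency: ω = 2π·f = 2π·1.05e+04 = 6.597e+04 rad/s.
Step 2 — Component impedances:
  R: Z = R = 100 Ω
  C: Z = 1/(jωC) = -j/(ω·C) = 0 - j1.516 Ω
Step 3 — Series combination: Z_total = R + C = 100 - j1.516 Ω = 100∠-0.9° Ω.

Z = 100 - j1.516 Ω = 100∠-0.9° Ω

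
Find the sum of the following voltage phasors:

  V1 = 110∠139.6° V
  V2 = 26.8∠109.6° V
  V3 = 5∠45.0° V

Step 1 — Convert each phasor to rectangular form:
  V1 = 110·(cos(139.6°) + j·sin(139.6°)) = -83.77 + j71.29 V
  V2 = 26.8·(cos(109.6°) + j·sin(109.6°)) = -8.99 + j25.25 V
  V3 = 5·(cos(45.0°) + j·sin(45.0°)) = 3.536 + j3.536 V
Step 2 — Sum components: V_total = -89.22 + j100.1 V.
Step 3 — Convert to polar: |V_total| = 134.1 V, ∠V_total = 131.7°.

V_total = 134.1∠131.7° V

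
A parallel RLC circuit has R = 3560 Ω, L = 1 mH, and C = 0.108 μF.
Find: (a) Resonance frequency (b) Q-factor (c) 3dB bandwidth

Step 1 — Resonance: ω₀ = 1/√(LC) = 1/√(0.001·1.08e-07) = 9.623e+04 rad/s.
Step 2 — f₀ = ω₀/(2π) = 1.531e+04 Hz.
Step 3 — Parallel Q: Q = R/(ω₀L) = 3560/(9.623e+04·0.001) = 37.
Step 4 — Bandwidth: Δω = ω₀/Q = 2601 rad/s; BW = Δω/(2π) = 413.9 Hz.

(a) f₀ = 1.531e+04 Hz  (b) Q = 37  (c) BW = 413.9 Hz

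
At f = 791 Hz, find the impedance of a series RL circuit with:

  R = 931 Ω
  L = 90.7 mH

Step 1 — Angular frequency: ω = 2π·f = 2π·791 = 4970 rad/s.
Step 2 — Component impedances:
  R: Z = R = 931 Ω
  L: Z = jωL = j·4970·0.0907 = 0 + j450.8 Ω
Step 3 — Series combination: Z_total = R + L = 931 + j450.8 Ω = 1034∠25.8° Ω.

Z = 931 + j450.8 Ω = 1034∠25.8° Ω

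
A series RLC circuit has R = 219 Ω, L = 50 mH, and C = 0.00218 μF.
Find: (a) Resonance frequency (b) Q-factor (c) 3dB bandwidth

Step 1 — Resonance: ω₀ = 1/√(LC) = 1/√(0.05·2.18e-09) = 9.578e+04 rad/s.
Step 2 — f₀ = ω₀/(2π) = 1.524e+04 Hz.
Step 3 — Series Q: Q = ω₀L/R = 9.578e+04·0.05/219 = 21.87.
Step 4 — Bandwidth: Δω = ω₀/Q = 4380 rad/s; BW = Δω/(2π) = 697.1 Hz.

(a) f₀ = 1.524e+04 Hz  (b) Q = 21.87  (c) BW = 697.1 Hz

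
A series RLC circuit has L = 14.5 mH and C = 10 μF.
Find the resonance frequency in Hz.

Step 1 — Resonance condition Im(Z)=0 gives ω₀ = 1/√(LC).
Step 2 — ω₀ = 1/√(0.0145·1e-05) = 2626 rad/s.
Step 3 — f₀ = ω₀/(2π) = 418 Hz.

f₀ = 418 Hz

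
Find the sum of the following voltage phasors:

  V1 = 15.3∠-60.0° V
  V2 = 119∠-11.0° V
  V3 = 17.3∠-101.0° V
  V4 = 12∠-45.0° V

Step 1 — Convert each phasor to rectangular form:
  V1 = 15.3·(cos(-60.0°) + j·sin(-60.0°)) = 7.65 - j13.25 V
  V2 = 119·(cos(-11.0°) + j·sin(-11.0°)) = 116.8 - j22.71 V
  V3 = 17.3·(cos(-101.0°) + j·sin(-101.0°)) = -3.301 - j16.98 V
  V4 = 12·(cos(-45.0°) + j·sin(-45.0°)) = 8.485 - j8.485 V
Step 2 — Sum components: V_total = 129.6 - j61.42 V.
Step 3 — Convert to polar: |V_total| = 143.5 V, ∠V_total = -25.4°.

V_total = 143.5∠-25.4° V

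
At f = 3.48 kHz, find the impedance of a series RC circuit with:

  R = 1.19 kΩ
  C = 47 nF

Step 1 — Angular frequency: ω = 2π·f = 2π·3480 = 2.187e+04 rad/s.
Step 2 — Component impedances:
  R: Z = R = 1190 Ω
  C: Z = 1/(jωC) = -j/(ω·C) = 0 - j973.1 Ω
Step 3 — Series combination: Z_total = R + C = 1190 - j973.1 Ω = 1537∠-39.3° Ω.

Z = 1190 - j973.1 Ω = 1537∠-39.3° Ω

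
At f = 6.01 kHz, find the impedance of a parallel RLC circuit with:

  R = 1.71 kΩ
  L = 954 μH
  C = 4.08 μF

Step 1 — Angular frequency: ω = 2π·f = 2π·6010 = 3.776e+04 rad/s.
Step 2 — Component impedances:
  R: Z = R = 1710 Ω
  L: Z = jωL = j·3.776e+04·0.000954 = 0 + j36.02 Ω
  C: Z = 1/(jωC) = -j/(ω·C) = 0 - j6.491 Ω
Step 3 — Parallel combination: 1/Z_total = 1/R + 1/L + 1/C; Z_total = 0.03665 - j7.917 Ω = 7.917∠-89.7° Ω.

Z = 0.03665 - j7.917 Ω = 7.917∠-89.7° Ω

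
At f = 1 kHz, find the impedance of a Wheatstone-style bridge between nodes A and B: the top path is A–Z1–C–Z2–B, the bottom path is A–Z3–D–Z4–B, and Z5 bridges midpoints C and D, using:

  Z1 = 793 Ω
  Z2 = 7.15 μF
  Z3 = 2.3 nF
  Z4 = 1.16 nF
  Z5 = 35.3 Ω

Step 1 — Angular frequency: ω = 2π·f = 2π·1000 = 6283 rad/s.
Step 2 — Component impedances:
  Z1: Z = R = 793 Ω
  Z2: Z = 1/(jωC) = -j/(ω·C) = 0 - j22.26 Ω
  Z3: Z = 1/(jωC) = -j/(ω·C) = 0 - j6.92e+04 Ω
  Z4: Z = 1/(jωC) = -j/(ω·C) = 0 - j1.372e+05 Ω
  Z5: Z = R = 35.3 Ω
Step 3 — Bridge requires nodal analysis (the Z5 bridge couples midpoints C and D, so the two paths cannot be reduced to a simple series/parallel combination). Setting node B to ground and injecting 1 A at node A, the 3-node admittance system at A, C, D solves to V_A = Z_AB = 792.9 - j31.34 Ω = 793.5∠-2.3° Ω.

Z = 792.9 - j31.34 Ω = 793.5∠-2.3° Ω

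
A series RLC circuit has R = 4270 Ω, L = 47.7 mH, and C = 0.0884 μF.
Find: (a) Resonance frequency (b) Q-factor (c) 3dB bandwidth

Step 1 — Resonance condition Im(Z)=0 gives ω₀ = 1/√(LC).
Step 2 — ω₀ = 1/√(0.0477·8.84e-08) = 1.54e+04 rad/s.
Step 3 — f₀ = ω₀/(2π) = 2451 Hz.
Step 4 — Series Q: Q = ω₀L/R = 1.54e+04·0.0477/4270 = 0.172.
Step 5 — 3dB bandwidth: Δω = ω₀/Q = 8.952e+04 rad/s; BW = Δω/(2π) = 1.425e+04 Hz.

(a) f₀ = 2451 Hz  (b) Q = 0.172  (c) BW = 1.425e+04 Hz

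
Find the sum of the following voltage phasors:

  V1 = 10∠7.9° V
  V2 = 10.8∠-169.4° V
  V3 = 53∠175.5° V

Step 1 — Convert each phasor to rectangular form:
  V1 = 10·(cos(7.9°) + j·sin(7.9°)) = 9.905 + j1.374 V
  V2 = 10.8·(cos(-169.4°) + j·sin(-169.4°)) = -10.62 - j1.987 V
  V3 = 53·(cos(175.5°) + j·sin(175.5°)) = -52.84 + j4.158 V
Step 2 — Sum components: V_total = -53.55 + j3.546 V.
Step 3 — Convert to polar: |V_total| = 53.66 V, ∠V_total = 176.2°.

V_total = 53.66∠176.2° V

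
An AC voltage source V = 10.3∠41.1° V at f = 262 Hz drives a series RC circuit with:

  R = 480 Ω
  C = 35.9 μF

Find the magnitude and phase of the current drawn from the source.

Step 1 — Angular frequency: ω = 2π·f = 2π·262 = 1646 rad/s.
Step 2 — Component impedances:
  R: Z = R = 480 Ω
  C: Z = 1/(jωC) = -j/(ω·C) = 0 - j16.92 Ω
Step 3 — Series combination: Z_total = R + C = 480 - j16.92 Ω = 480.3∠-2.0° Ω.
Step 4 — Source phasor: V = 10.3∠41.1° V = 7.762 + j6.771 V.
Step 5 — Ohm's law: I = V / Z_total = (7.762 + j6.771) / (480 - j16.92) = 0.01565 + j0.01466 A.
Step 6 — Convert to polar: |I| = 0.02145 A, ∠I = 43.1°.

I = 0.02145∠43.1° A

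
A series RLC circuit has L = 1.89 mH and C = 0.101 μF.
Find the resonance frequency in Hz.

Step 1 — Resonance condition Im(Z)=0 gives ω₀ = 1/√(LC).
Step 2 — ω₀ = 1/√(0.00189·1.01e-07) = 7.238e+04 rad/s.
Step 3 — f₀ = ω₀/(2π) = 1.152e+04 Hz.

f₀ = 1.152e+04 Hz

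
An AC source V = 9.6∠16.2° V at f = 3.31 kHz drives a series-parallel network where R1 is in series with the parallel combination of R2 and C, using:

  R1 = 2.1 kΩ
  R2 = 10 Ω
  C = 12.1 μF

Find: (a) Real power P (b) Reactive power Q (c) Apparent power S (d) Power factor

Step 1 — Angular frequency: ω = 2π·f = 2π·3310 = 2.08e+04 rad/s.
Step 2 — Component impedances:
  R1: Z = R = 2100 Ω
  R2: Z = R = 10 Ω
  C: Z = 1/(jωC) = -j/(ω·C) = 0 - j3.974 Ω
Step 3 — Parallel branch: R2 || C = 1/(1/R2 + 1/C) = 1.364 - j3.432 Ω.
Step 4 — Series with R1: Z_total = R1 + (R2 || C) = 2101 - j3.432 Ω = 2101∠-0.1° Ω.
Step 5 — Source phasor: V = 9.6∠16.2° V = 9.219 + j2.678 V.
Step 6 — Current: I = V / Z = 0.004385 + j0.001282 A = 0.004568∠16.3° A.
Step 7 — Complex power: S = V·I* = 0.04386 - j7.163e-05 VA.
Step 8 — Real power: P = Re(S) = 0.04386 W.
Step 9 — Reactive power: Q = Im(S) = -7.163e-05 VAR.
Step 10 — Apparent power: |S| = 0.04386 VA.
Step 11 — Power factor: PF = P/|S| = 1 (leading).

(a) P = 0.04386 W  (b) Q = -7.163e-05 VAR  (c) S = 0.04386 VA  (d) PF = 1 (leading)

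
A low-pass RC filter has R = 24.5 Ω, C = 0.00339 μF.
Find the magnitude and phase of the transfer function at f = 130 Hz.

Step 1 — Angular frequency: ω = 2π·130 = 816.8 rad/s.
Step 2 — Transfer function: H(jω) = 1/(1 + jωRC).
Step 3 — Denominator: 1 + jωRC = 1 + j·816.8·24.5·3.39e-09 = 1 + j6.784e-05.
Step 4 — H = 1 - j6.784e-05.
Step 5 — Magnitude: |H| = 1 (-0.0 dB); phase: φ = -0.0°.

|H| = 1 (-0.0 dB), φ = -0.0°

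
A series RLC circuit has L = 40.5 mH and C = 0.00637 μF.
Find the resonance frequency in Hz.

Step 1 — Resonance condition Im(Z)=0 gives ω₀ = 1/√(LC).
Step 2 — ω₀ = 1/√(0.0405·6.37e-09) = 6.226e+04 rad/s.
Step 3 — f₀ = ω₀/(2π) = 9909 Hz.

f₀ = 9909 Hz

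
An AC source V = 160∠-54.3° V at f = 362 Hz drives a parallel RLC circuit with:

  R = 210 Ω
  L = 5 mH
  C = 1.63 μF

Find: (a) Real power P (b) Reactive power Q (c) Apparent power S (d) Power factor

Step 1 — Angular frequency: ω = 2π·f = 2π·362 = 2275 rad/s.
Step 2 — Component impedances:
  R: Z = R = 210 Ω
  L: Z = jωL = j·2275·0.005 = 0 + j11.37 Ω
  C: Z = 1/(jωC) = -j/(ω·C) = 0 - j269.7 Ω
Step 3 — Parallel combination: 1/Z_total = 1/R + 1/L + 1/C; Z_total = 0.6692 + j11.84 Ω = 11.85∠86.8° Ω.
Step 4 — Source phasor: V = 160∠-54.3° V = 93.37 - j129.9 V.
Step 5 — Current: I = V / Z = -10.5 - j8.482 A = 13.5∠-141.1° A.
Step 6 — Complex power: S = V·I* = 121.9 + j2156 VA.
Step 7 — Real power: P = Re(S) = 121.9 W.
Step 8 — Reactive power: Q = Im(S) = 2156 VAR.
Step 9 — Apparent power: |S| = 2160 VA.
Step 10 — Power factor: PF = P/|S| = 0.05645 (lagging).

(a) P = 121.9 W  (b) Q = 2156 VAR  (c) S = 2160 VA  (d) PF = 0.05645 (lagging)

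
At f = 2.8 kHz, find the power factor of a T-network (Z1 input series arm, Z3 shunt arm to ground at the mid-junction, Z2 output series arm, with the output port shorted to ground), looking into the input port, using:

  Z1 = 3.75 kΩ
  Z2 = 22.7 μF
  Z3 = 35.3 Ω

Step 1 — Angular frequency: ω = 2π·f = 2π·2800 = 1.759e+04 rad/s.
Step 2 — Component impedances:
  Z1: Z = R = 3750 Ω
  Z2: Z = 1/(jωC) = -j/(ω·C) = 0 - j2.504 Ω
  Z3: Z = R = 35.3 Ω
Step 3 — With the output port shorted to ground, the output series arm Z2 runs from the junction to ground; the shunt arm Z3 also runs from the junction to ground. They appear in parallel: Z3 || Z2 = 0.1767 - j2.491 Ω.
Step 4 — Series with input arm Z1: Z_in = Z1 + (Z3 || Z2) = 3750 - j2.491 Ω = 3750∠-0.0° Ω.
Step 5 — Power factor: PF = cos(φ) = Re(Z)/|Z| = 3750/3750 = 1.
Step 6 — Type: Im(Z) = -2.491 ⇒ leading (phase φ = -0.0°).

PF = 1 (leading, φ = -0.0°)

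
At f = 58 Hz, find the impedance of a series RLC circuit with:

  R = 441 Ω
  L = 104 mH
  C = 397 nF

Step 1 — Angular frequency: ω = 2π·f = 2π·58 = 364.4 rad/s.
Step 2 — Component impedances:
  R: Z = R = 441 Ω
  L: Z = jωL = j·364.4·0.104 = 0 + j37.9 Ω
  C: Z = 1/(jωC) = -j/(ω·C) = 0 - j6912 Ω
Step 3 — Series combination: Z_total = R + L + C = 441 - j6874 Ω = 6888∠-86.3° Ω.

Z = 441 - j6874 Ω = 6888∠-86.3° Ω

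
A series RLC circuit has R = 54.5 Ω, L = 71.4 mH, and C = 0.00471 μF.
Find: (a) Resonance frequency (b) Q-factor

Step 1 — Resonance condition Im(Z)=0 gives ω₀ = 1/√(LC).
Step 2 — ω₀ = 1/√(0.0714·4.71e-09) = 5.453e+04 rad/s.
Step 3 — f₀ = ω₀/(2π) = 8679 Hz.
Step 4 — Series Q: Q = ω₀L/R = 5.453e+04·0.0714/54.5 = 71.44.

(a) f₀ = 8679 Hz  (b) Q = 71.44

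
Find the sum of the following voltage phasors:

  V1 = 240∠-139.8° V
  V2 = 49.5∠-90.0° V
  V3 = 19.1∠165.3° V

Step 1 — Convert each phasor to rectangular form:
  V1 = 240·(cos(-139.8°) + j·sin(-139.8°)) = -183.3 - j154.9 V
  V2 = 49.5·(cos(-90.0°) + j·sin(-90.0°)) = 0 - j49.5 V
  V3 = 19.1·(cos(165.3°) + j·sin(165.3°)) = -18.47 + j4.847 V
Step 2 — Sum components: V_total = -201.8 - j199.6 V.
Step 3 — Convert to polar: |V_total| = 283.8 V, ∠V_total = -135.3°.

V_total = 283.8∠-135.3° V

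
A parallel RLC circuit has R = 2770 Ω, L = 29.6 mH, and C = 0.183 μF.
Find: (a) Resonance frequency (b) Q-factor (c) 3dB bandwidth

Step 1 — Resonance: ω₀ = 1/√(LC) = 1/√(0.0296·1.83e-07) = 1.359e+04 rad/s.
Step 2 — f₀ = ω₀/(2π) = 2162 Hz.
Step 3 — Parallel Q: Q = R/(ω₀L) = 2770/(1.359e+04·0.0296) = 6.887.
Step 4 — Bandwidth: Δω = ω₀/Q = 1973 rad/s; BW = Δω/(2π) = 314 Hz.

(a) f₀ = 2162 Hz  (b) Q = 6.887  (c) BW = 314 Hz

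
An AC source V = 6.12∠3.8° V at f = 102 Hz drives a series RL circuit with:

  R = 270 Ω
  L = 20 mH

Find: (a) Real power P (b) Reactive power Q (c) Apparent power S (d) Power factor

Step 1 — Angular frequency: ω = 2π·f = 2π·102 = 640.9 rad/s.
Step 2 — Component impedances:
  R: Z = R = 270 Ω
  L: Z = jωL = j·640.9·0.02 = 0 + j12.82 Ω
Step 3 — Series combination: Z_total = R + L = 270 + j12.82 Ω = 270.3∠2.7° Ω.
Step 4 — Source phasor: V = 6.12∠3.8° V = 6.107 + j0.4056 V.
Step 5 — Current: I = V / Z = 0.02264 + j0.0004276 A = 0.02264∠1.1° A.
Step 6 — Complex power: S = V·I* = 0.1384 + j0.006571 VA.
Step 7 — Real power: P = Re(S) = 0.1384 W.
Step 8 — Reactive power: Q = Im(S) = 0.006571 VAR.
Step 9 — Apparent power: |S| = 0.1386 VA.
Step 10 — Power factor: PF = P/|S| = 0.9989 (lagging).

(a) P = 0.1384 W  (b) Q = 0.006571 VAR  (c) S = 0.1386 VA  (d) PF = 0.9989 (lagging)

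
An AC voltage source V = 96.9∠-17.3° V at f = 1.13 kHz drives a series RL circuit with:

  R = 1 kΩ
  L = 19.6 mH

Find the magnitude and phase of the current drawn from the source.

Step 1 — Angular frequency: ω = 2π·f = 2π·1130 = 7100 rad/s.
Step 2 — Component impedances:
  R: Z = R = 1000 Ω
  L: Z = jωL = j·7100·0.0196 = 0 + j139.2 Ω
Step 3 — Series combination: Z_total = R + L = 1000 + j139.2 Ω = 1010∠7.9° Ω.
Step 4 — Source phasor: V = 96.9∠-17.3° V = 92.52 - j28.82 V.
Step 5 — Ohm's law: I = V / Z_total = (92.52 - j28.82) / (1000 + j139.2) = 0.08682 - j0.0409 A.
Step 6 — Convert to polar: |I| = 0.09598 A, ∠I = -25.2°.

I = 0.09598∠-25.2° A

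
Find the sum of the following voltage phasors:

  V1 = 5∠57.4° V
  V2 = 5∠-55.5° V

Step 1 — Convert each phasor to rectangular form:
  V1 = 5·(cos(57.4°) + j·sin(57.4°)) = 2.694 + j4.212 V
  V2 = 5·(cos(-55.5°) + j·sin(-55.5°)) = 2.832 - j4.121 V
Step 2 — Sum components: V_total = 5.526 + j0.09163 V.
Step 3 — Convert to polar: |V_total| = 5.527 V, ∠V_total = 1.0°.

V_total = 5.527∠1.0° V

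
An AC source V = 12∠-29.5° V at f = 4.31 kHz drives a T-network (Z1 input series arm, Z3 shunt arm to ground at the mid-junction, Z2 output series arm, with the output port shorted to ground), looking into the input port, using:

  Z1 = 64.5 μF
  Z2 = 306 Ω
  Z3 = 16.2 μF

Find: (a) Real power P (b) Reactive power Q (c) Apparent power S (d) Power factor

Step 1 — Angular frequency: ω = 2π·f = 2π·4310 = 2.708e+04 rad/s.
Step 2 — Component impedances:
  Z1: Z = 1/(jωC) = -j/(ω·C) = 0 - j0.5725 Ω
  Z2: Z = R = 306 Ω
  Z3: Z = 1/(jωC) = -j/(ω·C) = 0 - j2.279 Ω
Step 3 — With the output port shorted to ground, the output series arm Z2 runs from the junction to ground; the shunt arm Z3 also runs from the junction to ground. They appear in parallel: Z3 || Z2 = 0.01698 - j2.279 Ω.
Step 4 — Series with input arm Z1: Z_in = Z1 + (Z3 || Z2) = 0.01698 - j2.852 Ω = 2.852∠-89.7° Ω.
Step 5 — Source phasor: V = 12∠-29.5° V = 10.44 - j5.909 V.
Step 6 — Current: I = V / Z = 2.094 + j3.65 A = 4.208∠60.2° A.
Step 7 — Complex power: S = V·I* = 0.3006 - j50.49 VA.
Step 8 — Real power: P = Re(S) = 0.3006 W.
Step 9 — Reactive power: Q = Im(S) = -50.49 VAR.
Step 10 — Apparent power: |S| = 50.49 VA.
Step 11 — Power factor: PF = P/|S| = 0.005954 (leading).

(a) P = 0.3006 W  (b) Q = -50.49 VAR  (c) S = 50.49 VA  (d) PF = 0.005954 (leading)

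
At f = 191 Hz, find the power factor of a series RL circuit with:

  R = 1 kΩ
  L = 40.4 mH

Step 1 — Angular frequency: ω = 2π·f = 2π·191 = 1200 rad/s.
Step 2 — Component impedances:
  R: Z = R = 1000 Ω
  L: Z = jωL = j·1200·0.0404 = 0 + j48.48 Ω
Step 3 — Series combination: Z_total = R + L = 1000 + j48.48 Ω = 1001∠2.8° Ω.
Step 4 — Power factor: PF = cos(φ) = Re(Z)/|Z| = 1000/1001.2 = 0.9988.
Step 5 — Type: Im(Z) = 48.48 ⇒ lagging (phase φ = 2.8°).

PF = 0.9988 (lagging, φ = 2.8°)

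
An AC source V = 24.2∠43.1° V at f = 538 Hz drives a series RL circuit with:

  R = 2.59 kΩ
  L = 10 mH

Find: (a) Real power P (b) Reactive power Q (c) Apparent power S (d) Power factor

Step 1 — Angular frequency: ω = 2π·f = 2π·538 = 3380 rad/s.
Step 2 — Component impedances:
  R: Z = R = 2590 Ω
  L: Z = jωL = j·3380·0.01 = 0 + j33.8 Ω
Step 3 — Series combination: Z_total = R + L = 2590 + j33.8 Ω = 2590∠0.7° Ω.
Step 4 — Source phasor: V = 24.2∠43.1° V = 17.67 + j16.54 V.
Step 5 — Current: I = V / Z = 0.006905 + j0.006294 A = 0.009343∠42.4° A.
Step 6 — Complex power: S = V·I* = 0.2261 + j0.002951 VA.
Step 7 — Real power: P = Re(S) = 0.2261 W.
Step 8 — Reactive power: Q = Im(S) = 0.002951 VAR.
Step 9 — Apparent power: |S| = 0.2261 VA.
Step 10 — Power factor: PF = P/|S| = 0.9999 (lagging).

(a) P = 0.2261 W  (b) Q = 0.002951 VAR  (c) S = 0.2261 VA  (d) PF = 0.9999 (lagging)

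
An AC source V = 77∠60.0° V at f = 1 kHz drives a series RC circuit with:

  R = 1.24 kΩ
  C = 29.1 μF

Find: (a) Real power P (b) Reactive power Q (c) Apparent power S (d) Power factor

Step 1 — Angular frequency: ω = 2π·f = 2π·1000 = 6283 rad/s.
Step 2 — Component impedances:
  R: Z = R = 1240 Ω
  C: Z = 1/(jωC) = -j/(ω·C) = 0 - j5.469 Ω
Step 3 — Series combination: Z_total = R + C = 1240 - j5.469 Ω = 1240∠-0.3° Ω.
Step 4 — Source phasor: V = 77∠60.0° V = 38.5 + j66.68 V.
Step 5 — Current: I = V / Z = 0.03081 + j0.05391 A = 0.0621∠60.3° A.
Step 6 — Complex power: S = V·I* = 4.781 - j0.02109 VA.
Step 7 — Real power: P = Re(S) = 4.781 W.
Step 8 — Reactive power: Q = Im(S) = -0.02109 VAR.
Step 9 — Apparent power: |S| = 4.781 VA.
Step 10 — Power factor: PF = P/|S| = 1 (leading).

(a) P = 4.781 W  (b) Q = -0.02109 VAR  (c) S = 4.781 VA  (d) PF = 1 (leading)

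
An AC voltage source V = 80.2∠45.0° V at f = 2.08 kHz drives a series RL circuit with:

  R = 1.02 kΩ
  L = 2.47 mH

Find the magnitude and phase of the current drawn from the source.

Step 1 — Angular frequency: ω = 2π·f = 2π·2080 = 1.307e+04 rad/s.
Step 2 — Component impedances:
  R: Z = R = 1020 Ω
  L: Z = jωL = j·1.307e+04·0.00247 = 0 + j32.28 Ω
Step 3 — Series combination: Z_total = R + L = 1020 + j32.28 Ω = 1021∠1.8° Ω.
Step 4 — Source phasor: V = 80.2∠45.0° V = 56.71 + j56.71 V.
Step 5 — Ohm's law: I = V / Z_total = (56.71 + j56.71) / (1020 + j32.28) = 0.0573 + j0.05378 A.
Step 6 — Convert to polar: |I| = 0.07859 A, ∠I = 43.2°.

I = 0.07859∠43.2° A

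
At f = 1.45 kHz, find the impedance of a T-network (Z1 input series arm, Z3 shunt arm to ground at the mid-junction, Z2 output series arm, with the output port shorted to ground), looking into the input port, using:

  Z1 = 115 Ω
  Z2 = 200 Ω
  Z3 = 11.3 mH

Step 1 — Angular frequency: ω = 2π·f = 2π·1450 = 9111 rad/s.
Step 2 — Component impedances:
  Z1: Z = R = 115 Ω
  Z2: Z = R = 200 Ω
  Z3: Z = jωL = j·9111·0.0113 = 0 + j102.9 Ω
Step 3 — With the output port shorted to ground, the output series arm Z2 runs from the junction to ground; the shunt arm Z3 also runs from the junction to ground. They appear in parallel: Z3 || Z2 = 41.89 + j81.39 Ω.
Step 4 — Series with input arm Z1: Z_in = Z1 + (Z3 || Z2) = 156.9 + j81.39 Ω = 176.7∠27.4° Ω.

Z = 156.9 + j81.39 Ω = 176.7∠27.4° Ω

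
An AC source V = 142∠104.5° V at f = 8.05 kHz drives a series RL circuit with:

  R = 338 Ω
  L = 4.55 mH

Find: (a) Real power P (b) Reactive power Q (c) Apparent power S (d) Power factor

Step 1 — Angular frequency: ω = 2π·f = 2π·8050 = 5.058e+04 rad/s.
Step 2 — Component impedances:
  R: Z = R = 338 Ω
  L: Z = jωL = j·5.058e+04·0.00455 = 0 + j230.1 Ω
Step 3 — Series combination: Z_total = R + L = 338 + j230.1 Ω = 408.9∠34.3° Ω.
Step 4 — Source phasor: V = 142∠104.5° V = -35.55 + j137.5 V.
Step 5 — Current: I = V / Z = 0.1173 + j0.3268 A = 0.3473∠70.2° A.
Step 6 — Complex power: S = V·I* = 40.76 + j27.75 VA.
Step 7 — Real power: P = Re(S) = 40.76 W.
Step 8 — Reactive power: Q = Im(S) = 27.75 VAR.
Step 9 — Apparent power: |S| = 49.31 VA.
Step 10 — Power factor: PF = P/|S| = 0.8266 (lagging).

(a) P = 40.76 W  (b) Q = 27.75 VAR  (c) S = 49.31 VA  (d) PF = 0.8266 (lagging)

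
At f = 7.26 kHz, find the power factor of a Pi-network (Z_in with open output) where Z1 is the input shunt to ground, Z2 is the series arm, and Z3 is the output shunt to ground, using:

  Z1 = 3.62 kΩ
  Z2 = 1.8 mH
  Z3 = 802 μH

Step 1 — Angular frequency: ω = 2π·f = 2π·7260 = 4.562e+04 rad/s.
Step 2 — Component impedances:
  Z1: Z = R = 3620 Ω
  Z2: Z = jωL = j·4.562e+04·0.0018 = 0 + j82.11 Ω
  Z3: Z = jωL = j·4.562e+04·0.000802 = 0 + j36.58 Ω
Step 3 — With open output, the series arm Z2 and the output shunt Z3 appear in series to ground: Z2 + Z3 = 0 + j118.7 Ω.
Step 4 — Parallel with input shunt Z1: Z_in = Z1 || (Z2 + Z3) = 3.888 + j118.6 Ω = 118.6∠88.1° Ω.
Step 5 — Power factor: PF = cos(φ) = Re(Z)/|Z| = 3.8875/118.63 = 0.03277.
Step 6 — Type: Im(Z) = 118.6 ⇒ lagging (phase φ = 88.1°).

PF = 0.03277 (lagging, φ = 88.1°)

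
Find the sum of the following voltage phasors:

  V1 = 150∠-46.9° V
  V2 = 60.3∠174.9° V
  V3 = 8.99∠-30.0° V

Step 1 — Convert each phasor to rectangular form:
  V1 = 150·(cos(-46.9°) + j·sin(-46.9°)) = 102.5 - j109.5 V
  V2 = 60.3·(cos(174.9°) + j·sin(174.9°)) = -60.06 + j5.36 V
  V3 = 8.99·(cos(-30.0°) + j·sin(-30.0°)) = 7.786 - j4.495 V
Step 2 — Sum components: V_total = 50.22 - j108.7 V.
Step 3 — Convert to polar: |V_total| = 119.7 V, ∠V_total = -65.2°.

V_total = 119.7∠-65.2° V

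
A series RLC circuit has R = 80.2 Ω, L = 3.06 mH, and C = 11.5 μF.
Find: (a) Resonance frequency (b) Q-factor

Step 1 — Resonance condition Im(Z)=0 gives ω₀ = 1/√(LC).
Step 2 — ω₀ = 1/√(0.00306·1.15e-05) = 5331 rad/s.
Step 3 — f₀ = ω₀/(2π) = 848.4 Hz.
Step 4 — Series Q: Q = ω₀L/R = 5331·0.00306/80.2 = 0.2034.

(a) f₀ = 848.4 Hz  (b) Q = 0.2034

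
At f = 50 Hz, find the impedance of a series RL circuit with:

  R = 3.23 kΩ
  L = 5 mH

Step 1 — Angular frequency: ω = 2π·f = 2π·50 = 314.2 rad/s.
Step 2 — Component impedances:
  R: Z = R = 3230 Ω
  L: Z = jωL = j·314.2·0.005 = 0 + j1.571 Ω
Step 3 — Series combination: Z_total = R + L = 3230 + j1.571 Ω = 3230∠0.0° Ω.

Z = 3230 + j1.571 Ω = 3230∠0.0° Ω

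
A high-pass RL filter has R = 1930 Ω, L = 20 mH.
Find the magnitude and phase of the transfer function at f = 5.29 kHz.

Step 1 — Angular frequency: ω = 2π·5290 = 3.324e+04 rad/s.
Step 2 — Transfer function: H(jω) = jωL/(R + jωL).
Step 3 — Numerator jωL = j·664.8; denominator R + jωL = 1930 + j664.8.
Step 4 — H = 0.1061 + j0.3079.
Step 5 — Magnitude: |H| = 0.3257 (-9.7 dB); phase: φ = 71.0°.

|H| = 0.3257 (-9.7 dB), φ = 71.0°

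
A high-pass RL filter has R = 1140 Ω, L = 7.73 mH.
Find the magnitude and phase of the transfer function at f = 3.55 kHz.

Step 1 — Angular frequency: ω = 2π·3550 = 2.231e+04 rad/s.
Step 2 — Transfer function: H(jω) = jωL/(R + jωL).
Step 3 — Numerator jωL = j·172.4; denominator R + jωL = 1140 + j172.4.
Step 4 — H = 0.02236 + j0.1479.
Step 5 — Magnitude: |H| = 0.1495 (-16.5 dB); phase: φ = 81.4°.

|H| = 0.1495 (-16.5 dB), φ = 81.4°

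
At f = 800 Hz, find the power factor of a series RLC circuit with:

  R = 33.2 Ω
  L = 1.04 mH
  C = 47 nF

Step 1 — Angular frequency: ω = 2π·f = 2π·800 = 5027 rad/s.
Step 2 — Component impedances:
  R: Z = R = 33.2 Ω
  L: Z = jωL = j·5027·0.00104 = 0 + j5.228 Ω
  C: Z = 1/(jωC) = -j/(ω·C) = 0 - j4233 Ω
Step 3 — Series combination: Z_total = R + L + C = 33.2 - j4228 Ω = 4228∠-89.6° Ω.
Step 4 — Power factor: PF = cos(φ) = Re(Z)/|Z| = 33.2/4227.7 = 0.007853.
Step 5 — Type: Im(Z) = -4228 ⇒ leading (phase φ = -89.6°).

PF = 0.007853 (leading, φ = -89.6°)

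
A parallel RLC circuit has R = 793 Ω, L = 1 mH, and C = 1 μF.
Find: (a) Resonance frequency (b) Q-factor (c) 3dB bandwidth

Step 1 — Resonance: ω₀ = 1/√(LC) = 1/√(0.001·1e-06) = 3.162e+04 rad/s.
Step 2 — f₀ = ω₀/(2π) = 5033 Hz.
Step 3 — Parallel Q: Q = R/(ω₀L) = 793/(3.162e+04·0.001) = 25.08.
Step 4 — Bandwidth: Δω = ω₀/Q = 1261 rad/s; BW = Δω/(2π) = 200.7 Hz.

(a) f₀ = 5033 Hz  (b) Q = 25.08  (c) BW = 200.7 Hz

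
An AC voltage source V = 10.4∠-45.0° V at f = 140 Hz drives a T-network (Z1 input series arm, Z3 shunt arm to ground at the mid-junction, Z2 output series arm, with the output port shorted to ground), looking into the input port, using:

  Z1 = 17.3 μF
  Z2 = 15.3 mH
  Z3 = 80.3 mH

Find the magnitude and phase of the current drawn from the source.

Step 1 — Angular frequency: ω = 2π·f = 2π·140 = 879.6 rad/s.
Step 2 — Component impedances:
  Z1: Z = 1/(jωC) = -j/(ω·C) = 0 - j65.71 Ω
  Z2: Z = jωL = j·879.6·0.0153 = 0 + j13.46 Ω
  Z3: Z = jωL = j·879.6·0.0803 = 0 + j70.64 Ω
Step 3 — With the output port shorted to ground, the output series arm Z2 runs from the junction to ground; the shunt arm Z3 also runs from the junction to ground. They appear in parallel: Z3 || Z2 = 0 + j11.3 Ω.
Step 4 — Series with input arm Z1: Z_in = Z1 + (Z3 || Z2) = 0 - j54.41 Ω = 54.41∠-90.0° Ω.
Step 5 — Source phasor: V = 10.4∠-45.0° V = 7.354 - j7.354 V.
Step 6 — Ohm's law: I = V / Z_total = (7.354 - j7.354) / (0 - j54.41) = 0.1352 + j0.1352 A.
Step 7 — Convert to polar: |I| = 0.1911 A, ∠I = 45.0°.

I = 0.1911∠45.0° A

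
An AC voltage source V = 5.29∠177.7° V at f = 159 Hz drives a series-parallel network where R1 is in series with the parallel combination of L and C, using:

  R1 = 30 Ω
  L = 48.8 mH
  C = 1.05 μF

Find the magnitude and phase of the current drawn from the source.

Step 1 — Angular frequency: ω = 2π·f = 2π·159 = 999 rad/s.
Step 2 — Component impedances:
  R1: Z = R = 30 Ω
  L: Z = jωL = j·999·0.0488 = 0 + j48.75 Ω
  C: Z = 1/(jωC) = -j/(ω·C) = 0 - j953.3 Ω
Step 3 — Parallel branch: L || C = 1/(1/L + 1/C) = 0 + j51.38 Ω.
Step 4 — Series with R1: Z_total = R1 + (L || C) = 30 + j51.38 Ω = 59.5∠59.7° Ω.
Step 5 — Source phasor: V = 5.29∠177.7° V = -5.286 + j0.2123 V.
Step 6 — Ohm's law: I = V / Z_total = (-5.286 + j0.2123) / (30 + j51.38) = -0.04171 + j0.07852 A.
Step 7 — Convert to polar: |I| = 0.08891 A, ∠I = 118.0°.

I = 0.08891∠118.0° A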